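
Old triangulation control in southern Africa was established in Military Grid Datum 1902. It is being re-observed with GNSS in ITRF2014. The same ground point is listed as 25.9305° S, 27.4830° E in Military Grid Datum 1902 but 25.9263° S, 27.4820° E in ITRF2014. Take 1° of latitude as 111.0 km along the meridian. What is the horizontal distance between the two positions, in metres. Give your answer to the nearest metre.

Δφ = -25.9263° − -25.9305° = +0.0042°; Δλ = 27.4820° − 27.4830° = -0.0010°.
ΔN = Δφ × 111000 = 466.2 m; ΔE = Δλ × 111000 × cos(-25.9305°) = -0.0010 × 111000 × 0.899325 = -99.8 m.
Distance = √(ΔE² + ΔN²) = √((-99.8)² + 466.2²) = 476.8 m.

477 m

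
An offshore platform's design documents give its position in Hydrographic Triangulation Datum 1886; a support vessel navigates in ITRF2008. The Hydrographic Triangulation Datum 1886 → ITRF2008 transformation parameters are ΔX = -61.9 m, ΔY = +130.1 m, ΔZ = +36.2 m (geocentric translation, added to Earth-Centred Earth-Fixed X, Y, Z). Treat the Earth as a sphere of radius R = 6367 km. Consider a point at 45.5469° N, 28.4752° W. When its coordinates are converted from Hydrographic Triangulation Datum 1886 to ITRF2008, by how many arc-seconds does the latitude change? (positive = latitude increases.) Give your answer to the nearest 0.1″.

Δφ = 3.5″

sin φ = 0.713824, cos φ = 0.700325, sin λ = -0.476778, cos λ = 0.879024.
North component: ΔN = −sin φ cos λ·ΔX − sin φ sin λ·ΔY + cos φ·ΔZ = −(0.713824)(0.879024)(-61.9) − (0.713824)(-0.476778)(130.1) + (0.700325)(36.2) = 108.47 m.
1° of latitude spans πR/180 = 111125 m, so Δφ = 108.47 / 111125 × 3600 = 3.514″.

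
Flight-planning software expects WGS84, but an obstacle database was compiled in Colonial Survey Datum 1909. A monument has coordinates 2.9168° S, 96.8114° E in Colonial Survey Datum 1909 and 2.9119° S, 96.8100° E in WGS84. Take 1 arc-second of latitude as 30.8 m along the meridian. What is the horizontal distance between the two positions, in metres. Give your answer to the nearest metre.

Δφ = -2.9119° − -2.9168° = +0.0049°; Δλ = 96.8100° − 96.8114° = -0.0014°.
1° of latitude = 3600 × 30.80 = 110880 m.
ΔN = Δφ × 110880 = 543.3 m; ΔE = Δλ × 110880 × cos(-2.9168°) = -0.0014 × 110880 × 0.998704 = -155.0 m.
Distance = √(ΔE² + ΔN²) = √((-155.0)² + 543.3²) = 565.0 m.

565 m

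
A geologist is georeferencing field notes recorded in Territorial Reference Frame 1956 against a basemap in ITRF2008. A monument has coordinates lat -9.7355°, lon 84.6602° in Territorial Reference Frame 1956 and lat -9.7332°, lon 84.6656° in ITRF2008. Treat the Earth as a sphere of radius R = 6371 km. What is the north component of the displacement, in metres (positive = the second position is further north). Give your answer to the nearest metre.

Δφ = -9.7332° − -9.7355° = +0.0023°; Δλ = 84.6656° − 84.6602° = +0.0054°.
1° along a meridian = πR/180 = 111195 m.
ΔN = Δφ × 111195 = 255.7 m; ΔE = Δλ × 111195 × cos(-9.7355°) = +0.0054 × 111195 × 0.985599 = 591.8 m.

ΔN = 256 m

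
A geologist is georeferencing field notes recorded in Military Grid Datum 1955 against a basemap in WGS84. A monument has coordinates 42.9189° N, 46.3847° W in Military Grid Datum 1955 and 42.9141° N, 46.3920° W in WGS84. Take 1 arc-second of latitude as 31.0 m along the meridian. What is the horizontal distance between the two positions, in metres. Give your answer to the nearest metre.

802 m

Δφ = 42.9141° − 42.9189° = -0.0048°; Δλ = -46.3920° − -46.3847° = -0.0073°.
1° of latitude = 3600 × 31.00 = 111600 m.
ΔN = Δφ × 111600 = -535.7 m; ΔE = Δλ × 111600 × cos(42.9189°) = -0.0073 × 111600 × 0.732318 = -596.6 m.
Distance = √(ΔE² + ΔN²) = √((-596.6)² + (-535.7)²) = 801.8 m.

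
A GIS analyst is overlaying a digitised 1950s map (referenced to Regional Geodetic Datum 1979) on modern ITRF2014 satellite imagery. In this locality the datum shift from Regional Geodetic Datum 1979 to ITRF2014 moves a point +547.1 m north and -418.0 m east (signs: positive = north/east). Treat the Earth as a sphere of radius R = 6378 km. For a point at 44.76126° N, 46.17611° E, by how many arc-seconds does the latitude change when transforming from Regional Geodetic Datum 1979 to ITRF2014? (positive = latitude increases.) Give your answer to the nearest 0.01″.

On a sphere of radius R, 1 rad of latitude = R, so Δφ = ΔN / R = 547.1 / 6378000 = 8.5779e-05 rad = 17.693″.

Δφ = 17.69″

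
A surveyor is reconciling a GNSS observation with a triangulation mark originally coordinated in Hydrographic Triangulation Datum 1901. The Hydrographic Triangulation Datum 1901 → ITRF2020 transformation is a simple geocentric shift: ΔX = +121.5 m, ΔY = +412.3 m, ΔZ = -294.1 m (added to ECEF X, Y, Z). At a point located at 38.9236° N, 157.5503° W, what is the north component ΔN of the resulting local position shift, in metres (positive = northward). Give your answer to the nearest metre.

ΔN = -59 m

At φ = 38.9236°, λ = -157.5503°: sin φ = 0.628284, cos φ = 0.777984, sin λ = -0.381872, cos λ = -0.924215.
ΔN = −sin φ cos λ·ΔX − sin φ sin λ·ΔY + cos φ·ΔZ = −(0.628284)(-0.924215)(121.5) − (0.628284)(-0.381872)(412.3) + (0.777984)(-294.1) = -59.33 m.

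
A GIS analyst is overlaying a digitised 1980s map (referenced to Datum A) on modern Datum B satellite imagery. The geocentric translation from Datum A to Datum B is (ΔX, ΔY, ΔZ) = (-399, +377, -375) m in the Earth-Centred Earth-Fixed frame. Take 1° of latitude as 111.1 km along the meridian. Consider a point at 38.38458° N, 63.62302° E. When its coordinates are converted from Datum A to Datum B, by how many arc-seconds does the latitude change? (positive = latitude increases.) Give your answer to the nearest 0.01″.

Δφ = -12.75″

sin φ = 0.620937, cos φ = 0.783861, sin λ = 0.895890, cos λ = 0.444275.
North component: ΔN = −sin φ cos λ·ΔX − sin φ sin λ·ΔY + cos φ·ΔZ = −(0.620937)(0.444275)(-399) − (0.620937)(0.895890)(377) + (0.783861)(-375) = -393.60 m.
1° of latitude spans 111100 m, so Δφ = -393.60 / 111100 × 3600 = -12.754″.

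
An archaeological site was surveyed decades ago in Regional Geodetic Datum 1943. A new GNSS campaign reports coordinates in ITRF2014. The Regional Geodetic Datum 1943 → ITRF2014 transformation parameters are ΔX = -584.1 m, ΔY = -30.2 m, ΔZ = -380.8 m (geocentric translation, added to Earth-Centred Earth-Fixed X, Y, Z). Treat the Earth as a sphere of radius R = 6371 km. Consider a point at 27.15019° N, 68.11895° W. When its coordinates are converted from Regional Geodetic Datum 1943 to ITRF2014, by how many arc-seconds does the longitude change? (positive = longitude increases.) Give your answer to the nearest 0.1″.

Δλ = -20.1″

sin φ = 0.456325, cos φ = 0.889813, sin λ = -0.927960, cos λ = 0.372681.
East component: ΔE = −sin λ·ΔX + cos λ·ΔY = −(-0.927960)(-584.1) + (0.372681)(-30.2) = -553.28 m.
1° of latitude spans πR/180 = 111195 m; at latitude φ, 1° of longitude spans that × cos φ = 98942.7 m, so Δλ = -553.28 / 98942.7 × 3600 = -20.131″.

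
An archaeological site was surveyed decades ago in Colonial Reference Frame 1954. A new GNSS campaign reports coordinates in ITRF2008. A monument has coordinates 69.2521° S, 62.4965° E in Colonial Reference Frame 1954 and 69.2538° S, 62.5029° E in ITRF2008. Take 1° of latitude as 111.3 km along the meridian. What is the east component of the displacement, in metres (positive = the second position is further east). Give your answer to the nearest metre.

Δφ = -69.2538° − -69.2521° = -0.0017°; Δλ = 62.5029° − 62.4965° = +0.0064°.
ΔN = Δφ × 111300 = -189.2 m; ΔE = Δλ × 111300 × cos(-69.2521°) = +0.0064 × 111300 × 0.354257 = 252.3 m.

ΔE = 252 m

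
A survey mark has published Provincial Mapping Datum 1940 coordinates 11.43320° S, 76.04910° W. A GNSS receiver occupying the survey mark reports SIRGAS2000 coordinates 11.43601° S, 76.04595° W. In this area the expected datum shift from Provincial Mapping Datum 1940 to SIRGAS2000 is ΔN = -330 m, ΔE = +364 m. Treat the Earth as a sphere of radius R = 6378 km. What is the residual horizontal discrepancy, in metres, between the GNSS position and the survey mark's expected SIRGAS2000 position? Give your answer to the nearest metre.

27 m

Observed coordinate differences: Δφ = -0.00281°, Δλ = +0.00315°.
Converting to metres (1° lat = 111317 m, cos φ = 0.980156): observed ΔN = -312.8 m, observed ΔE = 343.7 m.
Subtracting the expected shift leaves a residual of -312.8 − (-330) = 17.2 m north and 343.7 − (364) = -20.3 m east.
Residual distance = √(17.2² + (-20.3)²) = 26.6 m.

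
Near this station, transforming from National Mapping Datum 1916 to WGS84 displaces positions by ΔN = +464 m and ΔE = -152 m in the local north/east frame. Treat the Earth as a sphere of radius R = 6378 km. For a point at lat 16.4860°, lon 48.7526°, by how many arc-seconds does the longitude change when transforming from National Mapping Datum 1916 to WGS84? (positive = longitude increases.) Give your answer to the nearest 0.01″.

At latitude 16.4860°, cos φ = 0.958889.
One radian of longitude at latitude φ spans R cos φ, so Δλ = ΔE / (R cos φ) = -152.0 / (6378000 × 0.958889) = -2.4854e-05 rad = -5.126″.

Δλ = -5.13″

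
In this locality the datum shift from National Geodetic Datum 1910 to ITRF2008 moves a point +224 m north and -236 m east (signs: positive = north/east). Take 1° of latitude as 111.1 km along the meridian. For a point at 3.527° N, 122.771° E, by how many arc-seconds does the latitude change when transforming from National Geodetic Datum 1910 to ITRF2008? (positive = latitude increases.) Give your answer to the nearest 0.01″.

1° of latitude = 111.1 km, so Δφ = 224.0 / 111100 = 0.0020162° = 7.258″.

Δφ = 7.26″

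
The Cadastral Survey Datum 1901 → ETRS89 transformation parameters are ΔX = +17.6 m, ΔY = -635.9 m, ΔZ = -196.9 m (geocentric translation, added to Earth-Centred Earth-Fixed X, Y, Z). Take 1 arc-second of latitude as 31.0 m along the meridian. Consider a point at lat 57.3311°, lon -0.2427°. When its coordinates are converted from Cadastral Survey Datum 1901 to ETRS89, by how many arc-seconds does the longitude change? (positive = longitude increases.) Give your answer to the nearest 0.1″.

sin φ = 0.841804, cos φ = 0.539783, sin λ = -0.004236, cos λ = 0.999991.
East component: ΔE = −sin λ·ΔX + cos λ·ΔY = −(-0.004236)(17.6) + (0.999991)(-635.9) = -635.82 m.
1° of latitude spans 3600 × 31.00 = 111600 m; at latitude φ, 1° of longitude spans that × cos φ = 60239.8 m, so Δλ = -635.82 / 60239.8 × 3600 = -37.997″.

Δλ = -38.0″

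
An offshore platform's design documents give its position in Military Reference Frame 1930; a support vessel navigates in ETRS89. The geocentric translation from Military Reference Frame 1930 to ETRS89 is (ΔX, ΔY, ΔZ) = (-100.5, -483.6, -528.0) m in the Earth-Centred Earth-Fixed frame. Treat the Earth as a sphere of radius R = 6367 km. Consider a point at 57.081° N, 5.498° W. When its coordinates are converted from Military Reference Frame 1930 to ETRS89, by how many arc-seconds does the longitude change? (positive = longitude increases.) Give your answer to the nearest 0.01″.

sin φ = 0.839440, cos φ = 0.543453, sin λ = -0.095811, cos λ = 0.995400.
East component: ΔE = −sin λ·ΔX + cos λ·ΔY = −(-0.095811)(-100.5) + (0.995400)(-483.6) = -491.00 m.
1° of latitude spans πR/180 = 111125 m; at latitude φ, 1° of longitude spans that × cos φ = 60391.3 m, so Δλ = -491.00 / 60391.3 × 3600 = -29.269″.

Δλ = -29.27″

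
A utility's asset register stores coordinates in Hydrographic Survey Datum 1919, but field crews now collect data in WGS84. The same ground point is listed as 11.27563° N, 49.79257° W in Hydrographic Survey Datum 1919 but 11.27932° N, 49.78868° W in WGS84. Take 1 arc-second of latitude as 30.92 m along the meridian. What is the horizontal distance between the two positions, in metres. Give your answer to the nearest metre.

591 m

Δφ = 11.27932° − 11.27563° = +0.00369°; Δλ = -49.78868° − -49.79257° = +0.00389°.
1° of latitude = 3600 × 30.92 = 111312 m.
ΔN = Δφ × 111312 = 410.7 m; ΔE = Δλ × 111312 × cos(11.27563°) = +0.00389 × 111312 × 0.980698 = 424.6 m.
Distance = √(ΔE² + ΔN²) = √(424.6² + 410.7²) = 590.8 m.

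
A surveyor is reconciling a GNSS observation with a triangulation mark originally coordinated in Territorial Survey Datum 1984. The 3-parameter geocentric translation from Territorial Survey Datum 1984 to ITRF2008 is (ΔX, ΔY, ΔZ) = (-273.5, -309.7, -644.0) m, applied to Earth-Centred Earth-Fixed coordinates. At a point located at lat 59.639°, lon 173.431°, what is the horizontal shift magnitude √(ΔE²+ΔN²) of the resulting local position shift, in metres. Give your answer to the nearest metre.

629 m

The local east axis at (φ, λ) is (−sin λ, cos λ, 0), so ΔE = −sin(173.431°)·(-273.5) + cos(173.431°)·(-309.7) = 338.96 m.
The local north axis is (−sin φ cos λ, −sin φ sin λ, cos φ), giving ΔN = -234.442 + 30.571 − 325.508 = -529.38 m.
Horizontal magnitude = √(ΔE² + ΔN²) = √(338.96² + (-529.38)²) = 628.60 m.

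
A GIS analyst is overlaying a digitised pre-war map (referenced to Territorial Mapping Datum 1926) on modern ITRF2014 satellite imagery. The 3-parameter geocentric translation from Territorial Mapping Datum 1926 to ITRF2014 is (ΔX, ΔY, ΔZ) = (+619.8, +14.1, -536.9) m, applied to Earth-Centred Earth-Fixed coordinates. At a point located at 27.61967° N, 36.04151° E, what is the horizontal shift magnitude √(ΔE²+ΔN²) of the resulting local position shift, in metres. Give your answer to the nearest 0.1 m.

794.7 m

At φ = 27.61967°, λ = 36.04151°: sin φ = 0.463600, cos φ = 0.886044, sin λ = 0.588371, cos λ = 0.808591.
ΔE = −sin λ·ΔX + cos λ·ΔY = −(0.588371)·(619.8) + (0.808591)·(14.1) = -353.27 m.
ΔN = −sin φ cos λ·ΔX − sin φ sin λ·ΔY + cos φ·ΔZ = −(0.463600)(0.808591)(619.8) − (0.463600)(0.588371)(14.1) + (0.886044)(-536.9) = -711.90 m.
Horizontal magnitude = √(ΔE² + ΔN²) = √((-353.27)² + (-711.90)²) = 794.74 m.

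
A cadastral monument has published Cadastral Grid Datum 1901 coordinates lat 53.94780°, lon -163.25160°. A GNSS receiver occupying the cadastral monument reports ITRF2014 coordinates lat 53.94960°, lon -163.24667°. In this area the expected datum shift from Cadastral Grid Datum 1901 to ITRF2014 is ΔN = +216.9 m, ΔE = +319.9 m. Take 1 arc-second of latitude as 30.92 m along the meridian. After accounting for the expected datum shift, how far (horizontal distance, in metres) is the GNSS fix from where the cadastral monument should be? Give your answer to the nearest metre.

17 m

Observed coordinate differences: Δφ = +0.00180°, Δλ = +0.00493°.
Converting to metres (1° lat = 111312 m, cos φ = 0.588522): observed ΔN = 200.4 m, observed ΔE = 323.0 m.
Subtracting the expected shift leaves a residual of 200.4 − (216.9) = -16.5 m north and 323.0 − (319.9) = 3.1 m east.
Residual distance = √((-16.5)² + 3.1²) = 16.8 m.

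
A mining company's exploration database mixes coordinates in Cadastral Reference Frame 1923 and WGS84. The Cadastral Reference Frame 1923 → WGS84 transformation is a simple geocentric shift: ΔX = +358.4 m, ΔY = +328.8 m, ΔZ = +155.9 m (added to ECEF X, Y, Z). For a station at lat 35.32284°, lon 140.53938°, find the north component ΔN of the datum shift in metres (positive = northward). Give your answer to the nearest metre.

ΔN = 166 m

At φ = 35.32284°, λ = 140.53938°: sin φ = 0.578183, cos φ = 0.815907, sin λ = 0.635548, cos λ = -0.772062.
ΔN = −sin φ cos λ·ΔX − sin φ sin λ·ΔY + cos φ·ΔZ = −(0.578183)(-0.772062)(358.4) − (0.578183)(0.635548)(328.8) + (0.815907)(155.9) = 166.37 m.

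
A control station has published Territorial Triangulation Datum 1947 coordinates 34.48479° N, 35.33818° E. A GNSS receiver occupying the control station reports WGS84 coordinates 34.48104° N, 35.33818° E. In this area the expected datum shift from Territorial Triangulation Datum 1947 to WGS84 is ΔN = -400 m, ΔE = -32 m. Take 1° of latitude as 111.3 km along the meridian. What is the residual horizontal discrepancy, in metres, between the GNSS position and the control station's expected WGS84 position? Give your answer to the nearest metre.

Observed coordinate differences: Δφ = -0.00375°, Δλ = +0.00000°.
Converting to metres (1° lat = 111300 m, cos φ = 0.824277): observed ΔN = -417.4 m, observed ΔE = 0.0 m.
Subtracting the expected shift leaves a residual of -417.4 − (-400) = -17.4 m north and 0.0 − (-32) = 32.0 m east.
Residual distance = √((-17.4)² + 32.0²) = 36.4 m.

36 m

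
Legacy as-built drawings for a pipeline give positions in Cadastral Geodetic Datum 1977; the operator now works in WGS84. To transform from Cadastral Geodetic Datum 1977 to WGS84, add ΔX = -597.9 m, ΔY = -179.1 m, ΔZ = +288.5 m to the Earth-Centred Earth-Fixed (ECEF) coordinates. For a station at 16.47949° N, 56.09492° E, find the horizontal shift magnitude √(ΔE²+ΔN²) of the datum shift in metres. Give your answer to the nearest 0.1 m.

572.7 m

The local east axis at (φ, λ) is (−sin λ, cos λ, 0), so ΔE = −sin(56.09492°)·(-597.9) + cos(56.09492°)·(-179.1) = 396.33 m.
The local north axis is (−sin φ cos λ, −sin φ sin λ, cos φ), giving ΔN = 94.610 + 42.167 + 276.649 = 413.43 m.
Horizontal magnitude = √(ΔE² + ΔN²) = √(396.33² + 413.43²) = 572.71 m.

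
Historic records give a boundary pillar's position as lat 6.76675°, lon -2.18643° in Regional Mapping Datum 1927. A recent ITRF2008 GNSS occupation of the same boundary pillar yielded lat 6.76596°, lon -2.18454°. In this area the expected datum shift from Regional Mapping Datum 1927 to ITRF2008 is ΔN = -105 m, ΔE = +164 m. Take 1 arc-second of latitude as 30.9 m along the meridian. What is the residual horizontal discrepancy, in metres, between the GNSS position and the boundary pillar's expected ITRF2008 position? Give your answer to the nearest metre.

Observed coordinate differences: Δφ = -0.00079°, Δλ = +0.00189°.
Converting to metres (1° lat = 111240 m, cos φ = 0.993034): observed ΔN = -87.9 m, observed ΔE = 208.8 m.
Subtracting the expected shift leaves a residual of -87.9 − (-105) = 17.1 m north and 208.8 − (164) = 44.8 m east.
Residual distance = √(17.1² + 44.8²) = 47.9 m.

48 m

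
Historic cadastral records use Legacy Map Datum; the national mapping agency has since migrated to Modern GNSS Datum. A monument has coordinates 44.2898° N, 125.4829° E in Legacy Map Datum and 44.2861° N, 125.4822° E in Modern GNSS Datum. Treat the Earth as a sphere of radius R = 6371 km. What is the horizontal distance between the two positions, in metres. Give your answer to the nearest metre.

415 m

Δφ = 44.2861° − 44.2898° = -0.0037°; Δλ = 125.4822° − 125.4829° = -0.0007°.
1° along a meridian = πR/180 = 111195 m.
ΔN = Δφ × 111195 = -411.4 m; ΔE = Δλ × 111195 × cos(44.2898°) = -0.0007 × 111195 × 0.715817 = -55.7 m.
Distance = √(ΔE² + ΔN²) = √((-55.7)² + (-411.4)²) = 415.2 m.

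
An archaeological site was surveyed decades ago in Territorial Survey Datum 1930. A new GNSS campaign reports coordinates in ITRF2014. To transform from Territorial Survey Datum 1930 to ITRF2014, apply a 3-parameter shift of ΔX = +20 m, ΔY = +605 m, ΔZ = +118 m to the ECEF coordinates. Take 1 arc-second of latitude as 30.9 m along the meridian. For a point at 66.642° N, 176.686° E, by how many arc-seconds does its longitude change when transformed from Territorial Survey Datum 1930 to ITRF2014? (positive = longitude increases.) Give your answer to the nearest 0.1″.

sin φ = 0.918046, cos φ = 0.396475, sin λ = 0.057808, cos λ = -0.998328.
East component: ΔE = −sin λ·ΔX + cos λ·ΔY = −(0.057808)(20) + (-0.998328)(605) = -605.14 m.
1° of latitude spans 3600 × 30.90 = 111240 m; at latitude φ, 1° of longitude spans that × cos φ = 44103.9 m, so Δλ = -605.14 / 44103.9 × 3600 = -49.395″.

Δλ = -49.4″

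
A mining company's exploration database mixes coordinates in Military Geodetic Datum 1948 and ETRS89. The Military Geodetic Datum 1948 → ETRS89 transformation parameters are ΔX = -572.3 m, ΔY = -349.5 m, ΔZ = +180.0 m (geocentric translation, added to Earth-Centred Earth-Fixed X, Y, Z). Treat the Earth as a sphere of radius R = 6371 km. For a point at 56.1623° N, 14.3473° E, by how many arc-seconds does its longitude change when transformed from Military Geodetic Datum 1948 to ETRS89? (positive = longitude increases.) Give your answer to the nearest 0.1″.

sin φ = 0.830618, cos φ = 0.556842, sin λ = 0.247799, cos λ = 0.968811.
East component: ΔE = −sin λ·ΔX + cos λ·ΔY = −(0.247799)(-572.3) + (0.968811)(-349.5) = -196.78 m.
1° of latitude spans πR/180 = 111195 m; at latitude φ, 1° of longitude spans that × cos φ = 61918.0 m, so Δλ = -196.78 / 61918.0 × 3600 = -11.441″.

Δλ = -11.4″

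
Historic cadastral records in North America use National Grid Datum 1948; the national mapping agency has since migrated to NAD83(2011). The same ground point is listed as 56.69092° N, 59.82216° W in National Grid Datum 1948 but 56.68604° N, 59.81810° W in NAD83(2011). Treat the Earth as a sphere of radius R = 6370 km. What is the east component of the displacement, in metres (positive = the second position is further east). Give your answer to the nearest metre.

ΔE = 248 m

Δφ = 56.68604° − 56.69092° = -0.00488°; Δλ = -59.81810° − -59.82216° = +0.00406°.
1° along a meridian = πR/180 = 111177 m.
ΔN = Δφ × 111177 = -542.5 m; ΔE = Δλ × 111177 × cos(56.69092°) = +0.00406 × 111177 × 0.549155 = 247.9 m.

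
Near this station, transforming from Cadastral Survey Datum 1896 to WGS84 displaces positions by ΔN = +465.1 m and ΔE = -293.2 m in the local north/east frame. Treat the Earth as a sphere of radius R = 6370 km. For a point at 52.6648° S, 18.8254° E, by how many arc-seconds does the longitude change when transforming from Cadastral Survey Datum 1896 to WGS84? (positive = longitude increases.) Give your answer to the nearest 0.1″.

At latitude -52.6648°, cos φ = 0.606477.
One radian of longitude at latitude φ spans R cos φ, so Δλ = ΔE / (R cos φ) = -293.2 / (6370000 × 0.606477) = -7.5894e-05 rad = -15.654″.

Δλ = -15.7″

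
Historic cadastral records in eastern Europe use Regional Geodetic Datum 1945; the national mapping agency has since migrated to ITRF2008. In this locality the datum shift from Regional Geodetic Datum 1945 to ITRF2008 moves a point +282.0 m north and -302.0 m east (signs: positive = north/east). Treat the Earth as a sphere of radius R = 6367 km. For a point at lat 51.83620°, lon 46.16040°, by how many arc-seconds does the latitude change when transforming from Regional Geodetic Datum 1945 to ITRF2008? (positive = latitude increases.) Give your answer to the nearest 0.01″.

On a sphere of radius R, 1 rad of latitude = R, so Δφ = ΔN / R = 282.0 / 6367000 = 4.4291e-05 rad = 9.136″.

Δφ = 9.14″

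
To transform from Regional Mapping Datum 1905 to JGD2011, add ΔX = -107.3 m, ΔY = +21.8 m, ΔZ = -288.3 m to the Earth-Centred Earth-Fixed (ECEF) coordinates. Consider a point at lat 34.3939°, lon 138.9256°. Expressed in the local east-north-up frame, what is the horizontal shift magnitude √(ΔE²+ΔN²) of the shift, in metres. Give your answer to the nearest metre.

297 m

At φ = 34.3939°, λ = 138.9256°: sin φ = 0.564879, cos φ = 0.825174, sin λ = 0.657038, cos λ = -0.753857.
ΔE = −sin λ·ΔX + cos λ·ΔY = −(0.657038)·(-107.3) + (-0.753857)·(21.8) = 54.07 m.
ΔN = −sin φ cos λ·ΔX − sin φ sin λ·ΔY + cos φ·ΔZ = −(0.564879)(-0.753857)(-107.3) − (0.564879)(0.657038)(21.8) + (0.825174)(-288.3) = -291.68 m.
Horizontal magnitude = √(ΔE² + ΔN²) = √(54.07² + (-291.68)²) = 296.65 m.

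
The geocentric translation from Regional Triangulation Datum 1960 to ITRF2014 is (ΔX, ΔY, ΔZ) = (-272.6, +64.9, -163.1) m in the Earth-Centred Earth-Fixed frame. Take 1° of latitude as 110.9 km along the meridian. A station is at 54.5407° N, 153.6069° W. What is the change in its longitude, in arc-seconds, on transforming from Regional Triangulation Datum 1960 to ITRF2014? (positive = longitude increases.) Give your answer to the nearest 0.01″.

Δλ = -10.03″

sin φ = 0.814528, cos φ = 0.580125, sin λ = -0.444527, cos λ = -0.895765.
East component: ΔE = −sin λ·ΔX + cos λ·ΔY = −(-0.444527)(-272.6) + (-0.895765)(64.9) = -179.31 m.
1° of latitude spans 110900 m; at latitude φ, 1° of longitude spans that × cos φ = 64335.8 m, so Δλ = -179.31 / 64335.8 × 3600 = -10.034″.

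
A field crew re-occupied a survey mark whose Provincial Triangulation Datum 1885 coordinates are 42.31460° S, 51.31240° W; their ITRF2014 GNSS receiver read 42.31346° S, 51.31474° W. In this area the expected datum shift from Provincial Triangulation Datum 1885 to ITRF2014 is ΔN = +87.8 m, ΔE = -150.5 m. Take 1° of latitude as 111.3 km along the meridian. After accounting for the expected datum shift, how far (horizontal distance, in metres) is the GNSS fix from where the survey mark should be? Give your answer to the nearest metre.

Observed coordinate differences: Δφ = +0.00114°, Δλ = -0.00234°.
Converting to metres (1° lat = 111300 m, cos φ = 0.739460): observed ΔN = 126.9 m, observed ΔE = -192.6 m.
Subtracting the expected shift leaves a residual of 126.9 − (87.8) = 39.1 m north and -192.6 − (-150.5) = -42.1 m east.
Residual distance = √(39.1² + (-42.1)²) = 57.4 m.

57 m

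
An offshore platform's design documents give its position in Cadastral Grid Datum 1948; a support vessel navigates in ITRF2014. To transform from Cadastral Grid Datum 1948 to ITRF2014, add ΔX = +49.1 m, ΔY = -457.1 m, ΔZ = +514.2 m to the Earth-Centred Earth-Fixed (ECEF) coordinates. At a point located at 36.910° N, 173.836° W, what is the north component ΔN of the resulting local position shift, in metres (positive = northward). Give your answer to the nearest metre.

At φ = 36.910°, λ = -173.836°: sin φ = 0.600560, cos φ = 0.799580, sin λ = -0.107375, cos λ = -0.994219.
ΔN = −sin φ cos λ·ΔX − sin φ sin λ·ΔY + cos φ·ΔZ = −(0.600560)(-0.994219)(49.1) − (0.600560)(-0.107375)(-457.1) + (0.799580)(514.2) = 410.98 m.

ΔN = 411 m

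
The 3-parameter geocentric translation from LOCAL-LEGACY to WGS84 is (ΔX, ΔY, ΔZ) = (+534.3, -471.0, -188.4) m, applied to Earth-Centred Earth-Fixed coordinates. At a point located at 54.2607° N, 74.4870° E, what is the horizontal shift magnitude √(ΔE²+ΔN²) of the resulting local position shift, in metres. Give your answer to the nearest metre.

At φ = 54.2607°, λ = 74.4870°: sin φ = 0.811683, cos φ = 0.584098, sin λ = 0.963570, cos λ = 0.267457.
ΔE = −sin λ·ΔX + cos λ·ΔY = −(0.963570)·(534.3) + (0.267457)·(-471.0) = -640.81 m.
ΔN = −sin φ cos λ·ΔX − sin φ sin λ·ΔY + cos φ·ΔZ = −(0.811683)(0.267457)(534.3) − (0.811683)(0.963570)(-471.0) + (0.584098)(-188.4) = 142.34 m.
Horizontal magnitude = √(ΔE² + ΔN²) = √((-640.81)² + 142.34²) = 656.43 m.

656 m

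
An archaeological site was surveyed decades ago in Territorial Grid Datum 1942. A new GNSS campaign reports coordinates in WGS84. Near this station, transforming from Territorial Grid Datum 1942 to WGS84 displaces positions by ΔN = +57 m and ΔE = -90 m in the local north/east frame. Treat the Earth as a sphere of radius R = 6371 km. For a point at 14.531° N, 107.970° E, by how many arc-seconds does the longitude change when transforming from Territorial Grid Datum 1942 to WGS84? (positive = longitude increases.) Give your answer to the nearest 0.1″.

At latitude 14.531°, cos φ = 0.968012.
One radian of longitude at latitude φ spans R cos φ, so Δλ = ΔE / (R cos φ) = -90.0 / (6371000 × 0.968012) = -1.4593e-05 rad = -3.010″.

Δλ = -3.0″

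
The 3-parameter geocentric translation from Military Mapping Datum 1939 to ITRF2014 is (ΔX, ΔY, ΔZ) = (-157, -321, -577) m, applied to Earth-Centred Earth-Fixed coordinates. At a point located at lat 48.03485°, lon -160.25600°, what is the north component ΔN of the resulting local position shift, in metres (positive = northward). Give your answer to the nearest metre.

ΔN = -576 m

At φ = 48.03485°, λ = -160.25600°: sin φ = 0.743552, cos φ = 0.668678, sin λ = -0.337818, cos λ = -0.941211.
ΔN = −sin φ cos λ·ΔX − sin φ sin λ·ΔY + cos φ·ΔZ = −(0.743552)(-0.941211)(-157) − (0.743552)(-0.337818)(-321) + (0.668678)(-577) = -576.33 m.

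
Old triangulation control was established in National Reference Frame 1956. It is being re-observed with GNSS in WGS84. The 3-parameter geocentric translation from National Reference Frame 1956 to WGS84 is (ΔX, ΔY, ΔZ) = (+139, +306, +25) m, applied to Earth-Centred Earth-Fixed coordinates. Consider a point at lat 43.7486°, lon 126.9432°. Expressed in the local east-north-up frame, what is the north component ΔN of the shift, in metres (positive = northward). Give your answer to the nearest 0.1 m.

ΔN = -93.3 m

At φ = 43.7486°, λ = 126.9432°: sin φ = 0.691495, cos φ = 0.722381, sin λ = 0.799232, cos λ = -0.601023.
ΔN = −sin φ cos λ·ΔX − sin φ sin λ·ΔY + cos φ·ΔZ = −(0.691495)(-0.601023)(139) − (0.691495)(0.799232)(306) + (0.722381)(25) = -93.29 m.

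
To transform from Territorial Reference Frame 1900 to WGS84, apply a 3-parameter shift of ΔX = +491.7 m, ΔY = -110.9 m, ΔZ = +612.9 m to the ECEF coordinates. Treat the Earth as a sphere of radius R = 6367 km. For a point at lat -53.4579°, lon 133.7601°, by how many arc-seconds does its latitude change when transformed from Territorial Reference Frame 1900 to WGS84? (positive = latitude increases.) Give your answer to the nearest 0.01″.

sin φ = -0.803420, cos φ = 0.595413, sin λ = 0.722242, cos λ = -0.691640.
North component: ΔN = −sin φ cos λ·ΔX − sin φ sin λ·ΔY + cos φ·ΔZ = −(-0.803420)(-0.691640)(491.7) − (-0.803420)(0.722242)(-110.9) + (0.595413)(612.9) = 27.35 m.
1° of latitude spans πR/180 = 111125 m, so Δφ = 27.35 / 111125 × 3600 = 0.886″.

Δφ = 0.89″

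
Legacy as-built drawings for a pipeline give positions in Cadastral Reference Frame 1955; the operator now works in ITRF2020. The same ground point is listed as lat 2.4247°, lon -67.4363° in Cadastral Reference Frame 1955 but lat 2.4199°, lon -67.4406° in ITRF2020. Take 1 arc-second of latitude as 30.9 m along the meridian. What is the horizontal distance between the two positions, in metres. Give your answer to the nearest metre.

Δφ = 2.4199° − 2.4247° = -0.0048°; Δλ = -67.4406° − -67.4363° = -0.0043°.
1° of latitude = 3600 × 30.90 = 111240 m.
ΔN = Δφ × 111240 = -534.0 m; ΔE = Δλ × 111240 × cos(2.4247°) = -0.0043 × 111240 × 0.999105 = -477.9 m.
Distance = √(ΔE² + ΔN²) = √((-477.9)² + (-534.0)²) = 716.6 m.

717 m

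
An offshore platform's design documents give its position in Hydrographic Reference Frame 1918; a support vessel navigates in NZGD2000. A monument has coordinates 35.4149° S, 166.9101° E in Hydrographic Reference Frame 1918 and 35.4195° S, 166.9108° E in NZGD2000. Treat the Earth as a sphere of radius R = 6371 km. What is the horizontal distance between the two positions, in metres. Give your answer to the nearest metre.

Δφ = -35.4195° − -35.4149° = -0.0046°; Δλ = 166.9108° − 166.9101° = +0.0007°.
1° along a meridian = πR/180 = 111195 m.
ΔN = Δφ × 111195 = -511.5 m; ΔE = Δλ × 111195 × cos(-35.4149°) = +0.0007 × 111195 × 0.814977 = 63.4 m.
Distance = √(ΔE² + ΔN²) = √(63.4² + (-511.5)²) = 515.4 m.

515 m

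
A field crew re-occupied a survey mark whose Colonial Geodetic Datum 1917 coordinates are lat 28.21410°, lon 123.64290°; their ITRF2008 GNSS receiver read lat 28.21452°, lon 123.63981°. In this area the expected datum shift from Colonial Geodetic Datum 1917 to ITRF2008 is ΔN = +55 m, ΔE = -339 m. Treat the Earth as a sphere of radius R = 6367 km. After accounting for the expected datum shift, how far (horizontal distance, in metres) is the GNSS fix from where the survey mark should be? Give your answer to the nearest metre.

37 m

Observed coordinate differences: Δφ = +0.00042°, Δλ = -0.00309°.
Converting to metres (1° lat = 111125 m, cos φ = 0.881187): observed ΔN = 46.7 m, observed ΔE = -302.6 m.
Subtracting the expected shift leaves a residual of 46.7 − (55) = -8.3 m north and -302.6 − (-339) = 36.4 m east.
Residual distance = √((-8.3)² + 36.4²) = 37.4 m.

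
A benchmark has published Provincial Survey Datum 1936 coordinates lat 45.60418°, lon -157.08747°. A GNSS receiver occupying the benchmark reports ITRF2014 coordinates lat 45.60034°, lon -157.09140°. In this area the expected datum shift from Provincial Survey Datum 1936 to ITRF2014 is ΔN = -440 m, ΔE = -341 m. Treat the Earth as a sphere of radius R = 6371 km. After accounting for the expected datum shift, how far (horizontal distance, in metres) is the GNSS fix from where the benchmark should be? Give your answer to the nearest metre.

Observed coordinate differences: Δφ = -0.00384°, Δλ = -0.00393°.
Converting to metres (1° lat = 111195 m, cos φ = 0.699611): observed ΔN = -427.0 m, observed ΔE = -305.7 m.
Subtracting the expected shift leaves a residual of -427.0 − (-440) = 13.0 m north and -305.7 − (-341) = 35.3 m east.
Residual distance = √(13.0² + 35.3²) = 37.6 m.

38 m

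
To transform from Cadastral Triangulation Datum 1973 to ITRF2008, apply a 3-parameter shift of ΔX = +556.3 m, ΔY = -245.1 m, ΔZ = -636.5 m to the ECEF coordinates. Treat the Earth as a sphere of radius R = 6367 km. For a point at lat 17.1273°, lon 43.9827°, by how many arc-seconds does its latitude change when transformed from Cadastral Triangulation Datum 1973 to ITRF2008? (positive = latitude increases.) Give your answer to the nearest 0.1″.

Δφ = -21.9″

sin φ = 0.294496, cos φ = 0.955653, sin λ = 0.694441, cos λ = 0.719550.
North component: ΔN = −sin φ cos λ·ΔX − sin φ sin λ·ΔY + cos φ·ΔZ = −(0.294496)(0.719550)(556.3) − (0.294496)(0.694441)(-245.1) + (0.955653)(-636.5) = -676.03 m.
1° of latitude spans πR/180 = 111125 m, so Δφ = -676.03 / 111125 × 3600 = -21.901″.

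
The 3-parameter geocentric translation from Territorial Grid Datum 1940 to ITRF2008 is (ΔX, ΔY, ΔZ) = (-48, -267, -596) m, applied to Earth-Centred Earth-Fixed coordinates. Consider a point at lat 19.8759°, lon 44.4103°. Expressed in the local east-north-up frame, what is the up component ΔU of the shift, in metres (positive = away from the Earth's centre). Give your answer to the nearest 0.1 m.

ΔU = -410.6 m

At φ = 19.8759°, λ = 44.4103°: sin φ = 0.339984, cos φ = 0.940431, sin λ = 0.699792, cos λ = 0.714347.
ΔU = cos φ cos λ·ΔX + cos φ sin λ·ΔY + sin φ·ΔZ = (0.940431)(0.714347)(-48) + (0.940431)(0.699792)(-267) + (0.339984)(-596) = -410.59 m.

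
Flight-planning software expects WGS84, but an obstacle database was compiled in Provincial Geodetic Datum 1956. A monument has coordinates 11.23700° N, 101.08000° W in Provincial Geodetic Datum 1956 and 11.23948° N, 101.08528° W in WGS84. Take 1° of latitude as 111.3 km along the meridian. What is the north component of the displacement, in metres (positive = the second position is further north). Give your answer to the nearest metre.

Δφ = 11.23948° − 11.23700° = +0.00248°; Δλ = -101.08528° − -101.08000° = -0.00528°.
ΔN = Δφ × 111300 = 276.0 m; ΔE = Δλ × 111300 × cos(11.23700°) = -0.00528 × 111300 × 0.980830 = -576.4 m.

ΔN = 276 m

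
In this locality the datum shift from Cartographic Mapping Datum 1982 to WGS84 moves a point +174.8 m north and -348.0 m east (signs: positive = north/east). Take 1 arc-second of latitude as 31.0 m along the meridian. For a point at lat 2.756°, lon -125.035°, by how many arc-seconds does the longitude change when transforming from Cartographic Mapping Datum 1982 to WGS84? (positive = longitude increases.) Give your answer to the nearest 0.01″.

Δλ = -11.24″

At latitude 2.756°, cos φ = 0.998843.
1″ of longitude at this latitude = 31.00 × cos φ = 30.9641 m, so Δλ = -348.0 / 30.9641 = -11.239″.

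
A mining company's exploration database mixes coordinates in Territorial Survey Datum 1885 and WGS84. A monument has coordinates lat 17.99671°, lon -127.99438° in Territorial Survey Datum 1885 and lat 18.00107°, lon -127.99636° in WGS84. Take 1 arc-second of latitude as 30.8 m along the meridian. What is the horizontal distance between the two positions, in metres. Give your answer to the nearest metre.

527 m

Δφ = 18.00107° − 17.99671° = +0.00436°; Δλ = -127.99636° − -127.99438° = -0.00198°.
1° of latitude = 3600 × 30.80 = 110880 m.
ΔN = Δφ × 110880 = 483.4 m; ΔE = Δλ × 110880 × cos(17.99671°) = -0.00198 × 110880 × 0.951074 = -208.8 m.
Distance = √(ΔE² + ΔN²) = √((-208.8)² + 483.4²) = 526.6 m.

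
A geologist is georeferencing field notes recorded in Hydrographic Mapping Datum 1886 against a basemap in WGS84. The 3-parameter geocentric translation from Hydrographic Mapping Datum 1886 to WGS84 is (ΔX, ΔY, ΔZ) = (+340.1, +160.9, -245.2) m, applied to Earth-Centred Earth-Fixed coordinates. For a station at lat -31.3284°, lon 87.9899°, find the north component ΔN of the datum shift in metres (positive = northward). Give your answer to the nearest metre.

At φ = -31.3284°, λ = 87.9899°: sin φ = -0.519943, cos φ = 0.854201, sin λ = 0.999385, cos λ = 0.035076.
ΔN = −sin φ cos λ·ΔX − sin φ sin λ·ΔY + cos φ·ΔZ = −(-0.519943)(0.035076)(340.1) − (-0.519943)(0.999385)(160.9) + (0.854201)(-245.2) = -119.64 m.

ΔN = -120 m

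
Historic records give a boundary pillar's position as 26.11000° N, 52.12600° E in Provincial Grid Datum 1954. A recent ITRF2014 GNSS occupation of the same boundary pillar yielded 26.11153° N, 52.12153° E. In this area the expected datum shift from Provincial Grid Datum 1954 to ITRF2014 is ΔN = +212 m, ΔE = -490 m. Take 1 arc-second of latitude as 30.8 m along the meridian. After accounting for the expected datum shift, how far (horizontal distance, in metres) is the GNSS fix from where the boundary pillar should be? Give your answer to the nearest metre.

62 m

Observed coordinate differences: Δφ = +0.00153°, Δλ = -0.00447°.
Converting to metres (1° lat = 110880 m, cos φ = 0.897951): observed ΔN = 169.6 m, observed ΔE = -445.1 m.
Subtracting the expected shift leaves a residual of 169.6 − (212) = -42.4 m north and -445.1 − (-490) = 44.9 m east.
Residual distance = √((-42.4)² + 44.9²) = 61.8 m.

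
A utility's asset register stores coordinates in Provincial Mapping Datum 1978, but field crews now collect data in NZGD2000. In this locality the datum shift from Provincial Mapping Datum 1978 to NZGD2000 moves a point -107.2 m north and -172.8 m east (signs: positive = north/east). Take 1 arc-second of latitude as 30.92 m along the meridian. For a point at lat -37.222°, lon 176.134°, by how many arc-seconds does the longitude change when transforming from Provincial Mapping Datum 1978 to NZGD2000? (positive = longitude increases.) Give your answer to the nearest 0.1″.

Δλ = -7.0″

At latitude -37.222°, cos φ = 0.796298.
1″ of longitude at this latitude = 30.92 × cos φ = 24.6215 m, so Δλ = -172.8 / 24.6215 = -7.018″.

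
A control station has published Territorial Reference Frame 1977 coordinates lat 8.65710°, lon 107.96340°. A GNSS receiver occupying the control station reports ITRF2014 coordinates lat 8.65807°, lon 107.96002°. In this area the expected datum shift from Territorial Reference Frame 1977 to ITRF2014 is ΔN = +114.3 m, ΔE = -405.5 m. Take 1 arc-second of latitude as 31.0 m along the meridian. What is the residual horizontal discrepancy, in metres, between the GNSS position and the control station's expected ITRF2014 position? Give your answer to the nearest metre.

Observed coordinate differences: Δφ = +0.00097°, Δλ = -0.00338°.
Converting to metres (1° lat = 111600 m, cos φ = 0.988607): observed ΔN = 108.3 m, observed ΔE = -372.9 m.
Subtracting the expected shift leaves a residual of 108.3 − (114.3) = -6.0 m north and -372.9 − (-405.5) = 32.6 m east.
Residual distance = √((-6.0)² + 32.6²) = 33.1 m.

33 m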